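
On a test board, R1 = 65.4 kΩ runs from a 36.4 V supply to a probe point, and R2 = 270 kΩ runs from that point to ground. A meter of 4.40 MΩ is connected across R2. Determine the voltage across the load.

The load sits in parallel with R2: R2‖R_L = (270 × 4400) / (270 + 4400) = 254.4 kΩ.
V_out = 36.4 × 254.4 / (65.4 + 254.4) = 36.4 × 254.4/319.8 = 29.0 V.

V_out ≈ 29.0 V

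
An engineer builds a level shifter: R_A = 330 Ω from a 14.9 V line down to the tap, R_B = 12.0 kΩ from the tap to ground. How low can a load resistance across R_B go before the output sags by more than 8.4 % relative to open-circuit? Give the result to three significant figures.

R_L(min) ≈ 3.50 kΩ

Output resistance R_th = R_A‖R_B = (330 × 12000)/12330 = 321.2 Ω.
The fractional drop is R_th/(R_th + R_L); requiring this ≤ 0.0840 gives R_L ≥ R_th(1/0.0840 − 1) = 321.2 × 10.90 = 3.50 kΩ.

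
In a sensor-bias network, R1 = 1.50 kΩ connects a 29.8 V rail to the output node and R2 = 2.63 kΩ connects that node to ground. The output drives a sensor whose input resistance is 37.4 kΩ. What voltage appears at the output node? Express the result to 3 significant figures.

V_out ≈ 18.5 V

The load sits in parallel with R2: R2‖R_L = (2.63 × 37.4) / (2.63 + 37.4) = 2.457 kΩ.
V_out = 29.8 × 2.457 / (1.50 + 2.457) = 29.8 × 2.457/3.957 = 18.5 V.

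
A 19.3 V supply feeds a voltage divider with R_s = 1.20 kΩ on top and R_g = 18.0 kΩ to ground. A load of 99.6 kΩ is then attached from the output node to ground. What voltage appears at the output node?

V_out ≈ 17.9 V

The load sits in parallel with R_g: R_g‖R_L = (18.0 × 99.6) / (18.0 + 99.6) = 15.24 kΩ.
V_out = 19.3 × 15.24 / (1.20 + 15.24) = 19.3 × 15.24/16.44 = 17.9 V.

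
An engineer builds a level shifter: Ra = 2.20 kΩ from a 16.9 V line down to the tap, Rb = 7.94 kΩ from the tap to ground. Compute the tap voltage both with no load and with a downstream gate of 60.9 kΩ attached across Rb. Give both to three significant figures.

Unloaded: 13.2 V; loaded: 12.9 V

Open-circuit: V = 16.9 × 7.94/(2.20 + 7.94) = 13.2 V.
With the load, Rb becomes Rb‖R_L = 7.024 kΩ, so V = 16.9 × 7.024/9.224 = 12.9 V.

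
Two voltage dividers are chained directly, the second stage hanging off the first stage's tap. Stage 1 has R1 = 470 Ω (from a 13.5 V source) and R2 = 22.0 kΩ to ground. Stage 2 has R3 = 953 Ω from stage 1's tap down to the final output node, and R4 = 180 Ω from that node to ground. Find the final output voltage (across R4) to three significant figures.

Stage 2 presents R3+R4 = 1133 Ω as a load on stage 1's tap.
Stage 1's lower leg becomes R2‖(R3+R4) = 1078 Ω, so V_mid = 13.5 × 1078/1548 = 9.400 V.
Stage 2 is itself unloaded: V_out = V_mid × R4/(R3+R4) = 9.400 × 180/1133 = 1.49 V.

V_out ≈ 1.49 V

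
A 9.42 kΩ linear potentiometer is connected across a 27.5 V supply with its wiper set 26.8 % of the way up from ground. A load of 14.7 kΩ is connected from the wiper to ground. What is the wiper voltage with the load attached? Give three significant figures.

The wiper splits the pot into (1−α)R = 6.895 kΩ above and αR = 2.525 kΩ below.
Lower section ‖ load = 2.155 kΩ.
V_wiper = 27.5 × 2.155/(6.895 + 2.155) = 6.55 V.

V ≈ 6.55 V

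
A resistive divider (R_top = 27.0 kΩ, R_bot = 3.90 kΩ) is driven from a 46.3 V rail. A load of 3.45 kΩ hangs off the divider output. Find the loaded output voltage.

The load sits in parallel with R_bot: R_bot‖R_L = (3.90 × 3.45) / (3.90 + 3.45) = 1.831 kΩ.
V_out = 46.3 × 1.831 / (27.0 + 1.831) = 46.3 × 1.831/28.83 = 2.94 V.

V_out ≈ 2.94 V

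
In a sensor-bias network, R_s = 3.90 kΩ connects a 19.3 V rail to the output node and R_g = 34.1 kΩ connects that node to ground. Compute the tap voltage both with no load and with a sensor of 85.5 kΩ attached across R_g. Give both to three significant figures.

Open-circuit: V = 19.3 × 34.1/(3.90 + 34.1) = 17.3 V.
With the load, R_g becomes R_g‖R_L = 24.38 kΩ, so V = 19.3 × 24.38/28.28 = 16.6 V.

Unloaded: 17.3 V; loaded: 16.6 V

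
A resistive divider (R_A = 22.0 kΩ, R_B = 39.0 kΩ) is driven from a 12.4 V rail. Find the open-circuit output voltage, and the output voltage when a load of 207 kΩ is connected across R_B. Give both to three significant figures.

Unloaded: 7.93 V; loaded: 7.42 V

Open-circuit: V = 12.4 × 39.0/(22.0 + 39.0) = 7.93 V.
With the load, R_B becomes R_B‖R_L = 32.82 kΩ, so V = 12.4 × 32.82/54.82 = 7.42 V.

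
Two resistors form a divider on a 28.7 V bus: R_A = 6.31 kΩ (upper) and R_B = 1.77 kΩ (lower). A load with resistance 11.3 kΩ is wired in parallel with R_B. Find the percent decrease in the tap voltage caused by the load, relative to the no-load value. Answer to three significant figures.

10.9 %

Unloaded V = 28.7 × 1.77/8.080 = 6.2870 V.
Loaded: R_B‖R_L = 1.530 kΩ, giving V = 28.7 × 1.530/7.840 = 5.6018 V.
Drop = (6.2870 − 5.6018) / 6.2870 = 10.9 %.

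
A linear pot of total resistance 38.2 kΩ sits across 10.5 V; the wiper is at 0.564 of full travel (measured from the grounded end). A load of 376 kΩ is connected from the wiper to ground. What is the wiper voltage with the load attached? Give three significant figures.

V ≈ 5.78 V

The wiper splits the pot into (1−α)R = 16.66 kΩ above and αR = 21.54 kΩ below.
Lower section ‖ load = 20.38 kΩ.
V_wiper = 10.5 × 20.38/(16.66 + 20.38) = 5.78 V.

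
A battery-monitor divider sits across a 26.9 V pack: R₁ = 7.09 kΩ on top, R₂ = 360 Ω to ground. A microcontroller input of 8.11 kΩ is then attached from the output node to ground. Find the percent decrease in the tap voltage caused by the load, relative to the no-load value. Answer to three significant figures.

4.05 %

The divider's output (Thévenin) resistance is R₁‖R₂ = 342.6 Ω.
Fractional drop under load = R_th/(R_th + R_L) = 342.6 / (342.6 + 8110) = 0.04053.
So the output falls by 4.05 %.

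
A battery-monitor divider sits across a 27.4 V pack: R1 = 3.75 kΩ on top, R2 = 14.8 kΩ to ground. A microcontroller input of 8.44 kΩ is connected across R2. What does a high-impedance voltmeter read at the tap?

The load sits in parallel with R2: R2‖R_L = (14.8 × 8.44) / (14.8 + 8.44) = 5.375 kΩ.
V_out = 27.4 × 5.375 / (3.75 + 5.375) = 27.4 × 5.375/9.125 = 16.1 V.
(Unloaded it would have been 21.9 V.)

V_out ≈ 16.1 V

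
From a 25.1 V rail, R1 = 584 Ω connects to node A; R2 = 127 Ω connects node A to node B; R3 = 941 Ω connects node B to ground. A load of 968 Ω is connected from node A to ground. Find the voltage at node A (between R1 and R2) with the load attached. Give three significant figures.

V ≈ 11.7 V

Below node A the series string R2+R3 = 1068 Ω sits in parallel with the 968 Ω load: 507.8 Ω.
V_A = 25.1 × 507.8/(584 + 507.8) = 11.7 V.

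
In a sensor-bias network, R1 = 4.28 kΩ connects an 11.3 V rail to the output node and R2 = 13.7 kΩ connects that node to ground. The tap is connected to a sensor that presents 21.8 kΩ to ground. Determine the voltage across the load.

V_out ≈ 7.49 V

The load sits in parallel with R2: R2‖R_L = (13.7 × 21.8) / (13.7 + 21.8) = 8.413 kΩ.
V_out = 11.3 × 8.413 / (4.28 + 8.413) = 11.3 × 8.413/12.69 = 7.49 V.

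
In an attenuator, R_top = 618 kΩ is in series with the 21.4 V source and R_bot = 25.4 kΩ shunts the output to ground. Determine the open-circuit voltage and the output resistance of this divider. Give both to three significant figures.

V_th is the open-circuit tap voltage: 21.4 × 25.4/(618 + 25.4) = 0.845 V.
With the supply zeroed, R_top and R_bot appear in parallel from the tap: R_th = R_top‖R_bot = (618 × 25.4)/643.4 = 24.4 kΩ.

V_th = 0.845 V, R_th = 24.4 kΩ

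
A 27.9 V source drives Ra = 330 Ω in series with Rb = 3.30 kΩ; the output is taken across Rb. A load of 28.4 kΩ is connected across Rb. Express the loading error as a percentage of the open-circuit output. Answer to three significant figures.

The divider's output (Thévenin) resistance is Ra‖Rb = 300.0 Ω.
Fractional drop under load = R_th/(R_th + R_L) = 300.0 / (300.0 + 28400) = 0.01045.
So the output falls by 1.05 %.

1.05 %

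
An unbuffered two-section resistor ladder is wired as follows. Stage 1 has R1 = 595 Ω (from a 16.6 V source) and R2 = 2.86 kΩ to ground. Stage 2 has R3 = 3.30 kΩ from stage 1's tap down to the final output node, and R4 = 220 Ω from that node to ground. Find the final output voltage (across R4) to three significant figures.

V_out ≈ 0.753 V

Stage 2 presents R3+R4 = 3520 Ω as a load on stage 1's tap.
Stage 1's lower leg becomes R2‖(R3+R4) = 1578 Ω, so V_mid = 16.6 × 1578/2173 = 12.05 V.
Stage 2 is itself unloaded: V_out = V_mid × R4/(R3+R4) = 12.05 × 220/3520 = 0.753 V.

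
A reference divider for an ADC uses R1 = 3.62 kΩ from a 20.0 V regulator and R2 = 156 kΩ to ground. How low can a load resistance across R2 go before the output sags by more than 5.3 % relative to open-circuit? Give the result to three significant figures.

R_L(min) ≈ 63.2 kΩ

Output resistance R_th = R1‖R2 = (3.62 × 156)/159.6 = 3.538 kΩ.
The fractional drop is R_th/(R_th + R_L); requiring this ≤ 0.0530 gives R_L ≥ R_th(1/0.0530 − 1) = 3.538 × 17.87 = 63.2 kΩ.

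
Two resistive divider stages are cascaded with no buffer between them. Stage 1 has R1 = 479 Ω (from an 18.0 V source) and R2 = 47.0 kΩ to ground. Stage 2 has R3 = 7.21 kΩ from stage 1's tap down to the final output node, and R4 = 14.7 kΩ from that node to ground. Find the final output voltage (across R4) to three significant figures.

V_out ≈ 11.7 V

Stage 2 presents R3+R4 = 21910 Ω as a load on stage 1's tap.
Stage 1's lower leg becomes R2‖(R3+R4) = 14940 Ω, so V_mid = 18.0 × 14940/15420 = 17.44 V.
Stage 2 is itself unloaded: V_out = V_mid × R4/(R3+R4) = 17.44 × 14700/21910 = 11.7 V.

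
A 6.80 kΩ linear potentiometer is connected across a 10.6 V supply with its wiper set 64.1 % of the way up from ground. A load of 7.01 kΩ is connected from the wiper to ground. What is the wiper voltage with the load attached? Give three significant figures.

V ≈ 5.55 V

The wiper splits the pot into (1−α)R = 2.441 kΩ above and αR = 4.359 kΩ below.
Lower section ‖ load = 2.688 kΩ.
V_wiper = 10.6 × 2.688/(2.441 + 2.688) = 5.55 V.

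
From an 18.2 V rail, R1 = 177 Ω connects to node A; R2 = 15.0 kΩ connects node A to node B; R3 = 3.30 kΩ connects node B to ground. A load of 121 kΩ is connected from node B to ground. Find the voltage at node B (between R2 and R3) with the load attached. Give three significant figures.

V ≈ 3.18 V

At node B, R3 is in parallel with the load: R3‖R_L = 3212 Ω.
Below node A the resistance is R2 + (R3‖R_L) = 18210 Ω, so V_A = 18.2 × 18210/18390 = 18.02 V.
Then V_B = V_A × (R3‖R_L)/(R2 + R3‖R_L) = 18.02 × 3212/18210 = 3.18 V.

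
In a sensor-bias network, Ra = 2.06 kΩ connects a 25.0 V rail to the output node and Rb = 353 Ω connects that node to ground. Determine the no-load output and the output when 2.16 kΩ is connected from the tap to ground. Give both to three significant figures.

Unloaded: 3.66 V; loaded: 3.21 V

Open-circuit: V = 25.0 × 353/(2060 + 353) = 3.66 V.
With the load, Rb becomes Rb‖R_L = 303.4 Ω, so V = 25.0 × 303.4/2363 = 3.21 V.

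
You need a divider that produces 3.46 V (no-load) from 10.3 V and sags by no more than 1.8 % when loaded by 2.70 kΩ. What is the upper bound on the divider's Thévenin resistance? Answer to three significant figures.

R_th ≤ 49.5 Ω

Loading drop = R_th/(R_th + R_L) ≤ 0.0180, so R_th ≤ R_L · ε/(1−ε) = 2.70 kΩ × 0.0180/0.9820 = 49.5 Ω.
(Any R1, R2 with R2/(R1+R2) = 0.336 and R1‖R2 ≤ 49.5 Ω will meet the spec.)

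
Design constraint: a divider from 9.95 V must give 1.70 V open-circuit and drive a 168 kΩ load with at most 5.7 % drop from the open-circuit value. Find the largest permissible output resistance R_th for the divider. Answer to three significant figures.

R_th ≤ 10.2 kΩ

Loading drop = R_th/(R_th + R_L) ≤ 0.0570, so R_th ≤ R_L · ε/(1−ε) = 168 kΩ × 0.0570/0.9430 = 10.2 kΩ.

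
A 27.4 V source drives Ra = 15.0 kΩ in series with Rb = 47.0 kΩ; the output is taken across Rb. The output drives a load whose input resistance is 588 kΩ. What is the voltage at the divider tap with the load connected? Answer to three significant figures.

V_out ≈ 20.4 V

The load sits in parallel with Rb: Rb‖R_L = (47.0 × 588) / (47.0 + 588) = 43.52 kΩ.
V_out = 27.4 × 43.52 / (15.0 + 43.52) = 27.4 × 43.52/58.52 = 20.4 V.
(Unloaded it would have been 20.8 V.)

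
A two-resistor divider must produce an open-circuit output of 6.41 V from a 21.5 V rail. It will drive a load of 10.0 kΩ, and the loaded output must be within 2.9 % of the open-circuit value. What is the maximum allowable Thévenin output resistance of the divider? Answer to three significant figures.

R_th ≤ 299 Ω

Loading drop = R_th/(R_th + R_L) ≤ 0.0290, so R_th ≤ R_L · ε/(1−ε) = 10.0 kΩ × 0.0290/0.9710 = 299 Ω.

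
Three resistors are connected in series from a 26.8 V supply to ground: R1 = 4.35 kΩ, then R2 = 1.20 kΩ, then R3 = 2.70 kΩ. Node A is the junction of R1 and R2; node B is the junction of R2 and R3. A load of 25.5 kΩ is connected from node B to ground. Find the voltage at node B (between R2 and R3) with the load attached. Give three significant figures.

At node B, R3 is in parallel with the load: R3‖R_L = 2.441 kΩ.
Below node A the resistance is R2 + (R3‖R_L) = 3.641 kΩ, so V_A = 26.8 × 3.641/7.991 = 12.21 V.
Then V_B = V_A × (R3‖R_L)/(R2 + R3‖R_L) = 12.21 × 2.441/3.641 = 8.19 V.

V ≈ 8.19 V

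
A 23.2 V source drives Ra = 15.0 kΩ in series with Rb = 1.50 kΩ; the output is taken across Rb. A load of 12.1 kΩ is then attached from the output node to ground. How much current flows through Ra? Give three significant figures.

I ≈ 1.42 mA

Rb‖R_L = 1.335 kΩ, so the source sees Ra + Rb‖R_L = 16.33 kΩ.
I = 23.2 V / 16.33 kΩ = 1.42 mA.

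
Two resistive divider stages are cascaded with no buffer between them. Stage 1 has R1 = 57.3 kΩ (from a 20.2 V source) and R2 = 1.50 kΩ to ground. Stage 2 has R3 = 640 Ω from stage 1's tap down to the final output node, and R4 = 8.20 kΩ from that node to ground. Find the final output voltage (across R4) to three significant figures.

V_out ≈ 0.410 V

Stage 2 presents R3+R4 = 8840 Ω as a load on stage 1's tap.
Stage 1's lower leg becomes R2‖(R3+R4) = 1282 Ω, so V_mid = 20.2 × 1282/58580 = 0.4422 V.
Stage 2 is itself unloaded: V_out = V_mid × R4/(R3+R4) = 0.4422 × 8200/8840 = 0.410 V.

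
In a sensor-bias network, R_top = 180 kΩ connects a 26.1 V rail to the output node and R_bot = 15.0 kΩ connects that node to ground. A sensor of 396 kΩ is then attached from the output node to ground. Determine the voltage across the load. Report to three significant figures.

V_out ≈ 1.94 V

The load sits in parallel with R_bot: R_bot‖R_L = (15.0 × 396) / (15.0 + 396) = 14.45 kΩ.
V_out = 26.1 × 14.45 / (180 + 14.45) = 26.1 × 14.45/194.5 = 1.94 V.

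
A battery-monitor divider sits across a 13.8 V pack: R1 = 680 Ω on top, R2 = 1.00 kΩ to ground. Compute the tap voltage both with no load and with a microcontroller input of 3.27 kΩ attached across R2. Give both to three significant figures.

Unloaded: 8.21 V; loaded: 7.31 V

Open-circuit: V = 13.8 × 1000/(680 + 1000) = 8.21 V.
With the load, R2 becomes R2‖R_L = 765.8 Ω, so V = 13.8 × 765.8/1446 = 7.31 V.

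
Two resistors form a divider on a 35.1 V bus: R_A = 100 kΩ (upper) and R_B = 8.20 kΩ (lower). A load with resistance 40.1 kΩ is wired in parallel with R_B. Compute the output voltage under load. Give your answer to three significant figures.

The load sits in parallel with R_B: R_B‖R_L = (8.20 × 40.1) / (8.20 + 40.1) = 6.808 kΩ.
V_out = 35.1 × 6.808 / (100 + 6.808) = 35.1 × 6.808/106.8 = 2.24 V.

V_out ≈ 2.24 V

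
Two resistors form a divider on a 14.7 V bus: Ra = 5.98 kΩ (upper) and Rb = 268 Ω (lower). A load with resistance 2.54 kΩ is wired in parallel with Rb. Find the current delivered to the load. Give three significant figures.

I_L ≈ 0.225 mA

Rb‖R_L = 242.4 Ω; V_out = 14.7 × 242.4/6222 = 0.5727 V.
I_L = V_out / R_L = 0.5727 / 2.54 kΩ = 0.225 mA.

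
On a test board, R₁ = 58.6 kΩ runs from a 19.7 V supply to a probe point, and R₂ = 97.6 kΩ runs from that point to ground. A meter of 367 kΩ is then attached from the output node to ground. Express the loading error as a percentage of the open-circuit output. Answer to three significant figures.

Unloaded V = 19.7 × 97.6/156.2 = 12.309 V.
Loaded: R₂‖R_L = 77.10 kΩ, giving V = 19.7 × 77.10/135.7 = 11.193 V.
Drop = (12.309 − 11.193) / 12.309 = 9.07 %.

9.07 %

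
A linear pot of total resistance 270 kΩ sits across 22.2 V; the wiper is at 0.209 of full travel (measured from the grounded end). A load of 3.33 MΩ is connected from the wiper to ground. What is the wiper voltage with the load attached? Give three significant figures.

V ≈ 4.58 V

The wiper splits the pot into (1−α)R = 213.6 kΩ above and αR = 56.43 kΩ below.
Lower section ‖ load = 55.49 kΩ.
V_wiper = 22.2 × 55.49/(213.6 + 55.49) = 4.58 V.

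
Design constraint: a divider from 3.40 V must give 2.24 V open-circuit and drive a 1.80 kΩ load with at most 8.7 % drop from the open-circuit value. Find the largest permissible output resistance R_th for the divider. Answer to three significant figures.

Loading drop = R_th/(R_th + R_L) ≤ 0.0870, so R_th ≤ R_L · ε/(1−ε) = 1.80 kΩ × 0.0870/0.9130 = 172 Ω.

R_th ≤ 172 Ω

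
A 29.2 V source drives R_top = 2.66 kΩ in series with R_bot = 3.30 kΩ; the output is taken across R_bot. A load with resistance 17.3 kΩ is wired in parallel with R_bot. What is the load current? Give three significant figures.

I_L ≈ 0.861 mA

R_bot‖R_L = 2.771 kΩ; V_out = 29.2 × 2.771/5.431 = 14.90 V.
I_L = V_out / R_L = 14.90 / 17.3 kΩ = 0.861 mA.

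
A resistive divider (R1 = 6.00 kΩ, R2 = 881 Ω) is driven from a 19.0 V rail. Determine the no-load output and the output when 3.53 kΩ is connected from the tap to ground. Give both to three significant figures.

Open-circuit: V = 19.0 × 881/(6000 + 881) = 2.43 V.
With the load, R2 becomes R2‖R_L = 705.0 Ω, so V = 19.0 × 705.0/6705 = 2.00 V.

Unloaded: 2.43 V; loaded: 2.00 V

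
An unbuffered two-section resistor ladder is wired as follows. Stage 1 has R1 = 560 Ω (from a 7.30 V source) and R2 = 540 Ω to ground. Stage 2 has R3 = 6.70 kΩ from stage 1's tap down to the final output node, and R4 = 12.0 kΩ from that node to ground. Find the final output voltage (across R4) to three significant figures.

V_out ≈ 2.27 V

Stage 2 presents R3+R4 = 18700 Ω as a load on stage 1's tap.
Stage 1's lower leg becomes R2‖(R3+R4) = 524.8 Ω, so V_mid = 7.30 × 524.8/1085 = 3.532 V.
Stage 2 is itself unloaded: V_out = V_mid × R4/(R3+R4) = 3.532 × 12000/18700 = 2.27 V.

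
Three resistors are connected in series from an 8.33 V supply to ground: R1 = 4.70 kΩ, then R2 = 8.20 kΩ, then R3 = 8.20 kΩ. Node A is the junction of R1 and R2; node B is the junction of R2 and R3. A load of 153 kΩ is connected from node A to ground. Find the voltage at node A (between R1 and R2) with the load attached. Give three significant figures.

Below node A the series string R2+R3 = 16.40 kΩ sits in parallel with the 153 kΩ load: 14.81 kΩ.
V_A = 8.33 × 14.81/(4.70 + 14.81) = 6.32 V.

V ≈ 6.32 V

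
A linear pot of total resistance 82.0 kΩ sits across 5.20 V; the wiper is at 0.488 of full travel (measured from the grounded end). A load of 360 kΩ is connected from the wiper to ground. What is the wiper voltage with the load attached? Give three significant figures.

The wiper splits the pot into (1−α)R = 41.98 kΩ above and αR = 40.02 kΩ below.
Lower section ‖ load = 36.01 kΩ.
V_wiper = 5.20 × 36.01/(41.98 + 36.01) = 2.40 V.

V ≈ 2.40 V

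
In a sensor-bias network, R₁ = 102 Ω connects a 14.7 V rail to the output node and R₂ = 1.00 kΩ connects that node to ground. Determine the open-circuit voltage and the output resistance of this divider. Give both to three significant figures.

V_th is the open-circuit tap voltage: 14.7 × 1000/(102 + 1000) = 13.3 V.
With the supply zeroed, R₁ and R₂ appear in parallel from the tap: R_th = R₁‖R₂ = (102 × 1000)/1102 = 92.6 Ω.

V_th = 13.3 V, R_th = 92.6 Ω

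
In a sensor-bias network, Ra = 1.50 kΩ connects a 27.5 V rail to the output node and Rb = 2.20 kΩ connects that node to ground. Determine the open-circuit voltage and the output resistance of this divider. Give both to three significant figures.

V_th = 16.4 V, R_th = 892 Ω

V_th is the open-circuit tap voltage: 27.5 × 2.20/(1.50 + 2.20) = 16.4 V.
With the supply zeroed, Ra and Rb appear in parallel from the tap: R_th = Ra‖Rb = (1.50 × 2.20)/3.700 = 892 Ω.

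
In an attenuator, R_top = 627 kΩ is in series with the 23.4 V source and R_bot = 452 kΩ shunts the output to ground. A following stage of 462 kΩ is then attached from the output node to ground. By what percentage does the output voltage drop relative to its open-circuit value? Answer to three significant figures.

36.2 %

The divider's output (Thévenin) resistance is R_top‖R_bot = 262.7 kΩ.
Fractional drop under load = R_th/(R_th + R_L) = 262.7 / (262.7 + 462) = 0.3625.
So the output falls by 36.2 %.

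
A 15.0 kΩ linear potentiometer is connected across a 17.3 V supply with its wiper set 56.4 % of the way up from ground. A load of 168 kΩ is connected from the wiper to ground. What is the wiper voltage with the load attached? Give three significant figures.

V ≈ 9.55 V

The wiper splits the pot into (1−α)R = 6.540 kΩ above and αR = 8.460 kΩ below.
Lower section ‖ load = 8.054 kΩ.
V_wiper = 17.3 × 8.054/(6.540 + 8.054) = 9.55 V.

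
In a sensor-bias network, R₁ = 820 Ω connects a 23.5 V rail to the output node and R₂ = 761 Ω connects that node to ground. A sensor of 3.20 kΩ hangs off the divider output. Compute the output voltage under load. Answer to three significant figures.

The load sits in parallel with R₂: R₂‖R_L = (761 × 3200) / (761 + 3200) = 614.8 Ω.
V_out = 23.5 × 614.8 / (820 + 614.8) = 23.5 × 614.8/1435 = 10.1 V.

V_out ≈ 10.1 V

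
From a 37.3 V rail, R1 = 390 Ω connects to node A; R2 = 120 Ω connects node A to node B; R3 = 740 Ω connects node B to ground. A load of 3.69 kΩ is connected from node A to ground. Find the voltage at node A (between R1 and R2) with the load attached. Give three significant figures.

Below node A the series string R2+R3 = 860.0 Ω sits in parallel with the 3690 Ω load: 697.5 Ω.
V_A = 37.3 × 697.5/(390 + 697.5) = 23.9 V.

V ≈ 23.9 V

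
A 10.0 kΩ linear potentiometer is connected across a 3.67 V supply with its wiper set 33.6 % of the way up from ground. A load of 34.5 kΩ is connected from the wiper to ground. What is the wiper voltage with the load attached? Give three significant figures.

The wiper splits the pot into (1−α)R = 6.640 kΩ above and αR = 3.360 kΩ below.
Lower section ‖ load = 3.062 kΩ.
V_wiper = 3.67 × 3.062/(6.640 + 3.062) = 1.16 V.

V ≈ 1.16 V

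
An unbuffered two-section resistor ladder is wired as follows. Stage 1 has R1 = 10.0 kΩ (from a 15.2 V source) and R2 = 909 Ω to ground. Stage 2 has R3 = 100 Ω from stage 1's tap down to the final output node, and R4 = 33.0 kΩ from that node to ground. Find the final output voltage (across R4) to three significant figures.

V_out ≈ 1.23 V

Stage 2 presents R3+R4 = 33100 Ω as a load on stage 1's tap.
Stage 1's lower leg becomes R2‖(R3+R4) = 884.7 Ω, so V_mid = 15.2 × 884.7/10880 = 1.235 V.
Stage 2 is itself unloaded: V_out = V_mid × R4/(R3+R4) = 1.235 × 33000/33100 = 1.23 V.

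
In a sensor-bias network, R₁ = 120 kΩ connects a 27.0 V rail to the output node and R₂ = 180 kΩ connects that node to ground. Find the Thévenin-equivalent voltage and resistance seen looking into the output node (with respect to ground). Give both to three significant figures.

V_th = 16.2 V, R_th = 72.0 kΩ

V_th is the open-circuit tap voltage: 27.0 × 180/(120 + 180) = 16.2 V.
With the supply zeroed, R₁ and R₂ appear in parallel from the tap: R_th = R₁‖R₂ = (120 × 180)/300.0 = 72.0 kΩ.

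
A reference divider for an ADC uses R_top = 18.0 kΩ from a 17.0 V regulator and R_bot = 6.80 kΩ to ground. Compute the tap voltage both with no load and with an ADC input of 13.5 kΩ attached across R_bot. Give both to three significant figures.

Open-circuit: V = 17.0 × 6.80/(18.0 + 6.80) = 4.66 V.
With the load, R_bot becomes R_bot‖R_L = 4.522 kΩ, so V = 17.0 × 4.522/22.52 = 3.41 V.

Unloaded: 4.66 V; loaded: 3.41 V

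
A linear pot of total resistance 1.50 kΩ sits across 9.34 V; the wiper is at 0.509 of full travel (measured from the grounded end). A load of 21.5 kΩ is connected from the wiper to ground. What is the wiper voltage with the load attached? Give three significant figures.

V ≈ 4.67 V

The wiper splits the pot into (1−α)R = 736.5 Ω above and αR = 763.5 Ω below.
Lower section ‖ load = 737.3 Ω.
V_wiper = 9.34 × 737.3/(736.5 + 737.3) = 4.67 V.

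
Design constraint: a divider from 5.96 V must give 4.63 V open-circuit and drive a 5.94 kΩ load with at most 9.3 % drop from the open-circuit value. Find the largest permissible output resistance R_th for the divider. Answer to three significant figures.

R_th ≤ 609 Ω

Loading drop = R_th/(R_th + R_L) ≤ 0.0930, so R_th ≤ R_L · ε/(1−ε) = 5.94 kΩ × 0.0930/0.9070 = 609 Ω.
(Any R1, R2 with R2/(R1+R2) = 0.777 and R1‖R2 ≤ 609 Ω will meet the spec.)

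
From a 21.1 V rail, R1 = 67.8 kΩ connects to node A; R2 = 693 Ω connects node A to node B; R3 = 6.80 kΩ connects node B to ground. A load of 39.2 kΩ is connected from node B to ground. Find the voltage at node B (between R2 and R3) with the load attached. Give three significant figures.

At node B, R3 is in parallel with the load: R3‖R_L = 5795 Ω.
Below node A the resistance is R2 + (R3‖R_L) = 6488 Ω, so V_A = 21.1 × 6488/74290 = 1.843 V.
Then V_B = V_A × (R3‖R_L)/(R2 + R3‖R_L) = 1.843 × 5795/6488 = 1.65 V.

V ≈ 1.65 V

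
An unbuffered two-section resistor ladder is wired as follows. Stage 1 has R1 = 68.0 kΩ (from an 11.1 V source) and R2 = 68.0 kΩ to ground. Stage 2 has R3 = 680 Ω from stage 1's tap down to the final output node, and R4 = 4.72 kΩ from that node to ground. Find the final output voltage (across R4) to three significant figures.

V_out ≈ 0.665 V

Stage 2 presents R3+R4 = 5400 Ω as a load on stage 1's tap.
Stage 1's lower leg becomes R2‖(R3+R4) = 5003 Ω, so V_mid = 11.1 × 5003/73000 = 0.7607 V.
Stage 2 is itself unloaded: V_out = V_mid × R4/(R3+R4) = 0.7607 × 4720/5400 = 0.665 V.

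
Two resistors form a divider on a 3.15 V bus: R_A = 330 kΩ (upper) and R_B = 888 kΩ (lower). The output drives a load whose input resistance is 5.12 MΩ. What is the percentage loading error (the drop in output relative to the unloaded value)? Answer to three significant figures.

4.49 %

The divider's output (Thévenin) resistance is R_A‖R_B = 240.6 kΩ.
Fractional drop under load = R_th/(R_th + R_L) = 240.6 / (240.6 + 5120) = 0.04488.
So the output falls by 4.49 %.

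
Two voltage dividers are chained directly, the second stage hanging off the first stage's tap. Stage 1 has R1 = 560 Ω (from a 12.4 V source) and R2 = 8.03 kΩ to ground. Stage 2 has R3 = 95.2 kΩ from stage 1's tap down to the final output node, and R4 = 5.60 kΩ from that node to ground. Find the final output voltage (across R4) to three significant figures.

Stage 2 presents R3+R4 = 100800 Ω as a load on stage 1's tap.
Stage 1's lower leg becomes R2‖(R3+R4) = 7438 Ω, so V_mid = 12.4 × 7438/7998 = 11.53 V.
Stage 2 is itself unloaded: V_out = V_mid × R4/(R3+R4) = 11.53 × 5600/100800 = 0.641 V.

V_out ≈ 0.641 V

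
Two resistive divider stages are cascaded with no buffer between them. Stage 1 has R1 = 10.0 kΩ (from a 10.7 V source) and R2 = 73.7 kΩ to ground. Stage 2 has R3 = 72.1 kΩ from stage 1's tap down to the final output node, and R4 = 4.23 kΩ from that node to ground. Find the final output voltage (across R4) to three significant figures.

Stage 2 presents R3+R4 = 76.33 kΩ as a load on stage 1's tap.
Stage 1's lower leg becomes R2‖(R3+R4) = 37.50 kΩ, so V_mid = 10.7 × 37.50/47.50 = 8.447 V.
Stage 2 is itself unloaded: V_out = V_mid × R4/(R3+R4) = 8.447 × 4.23/76.33 = 0.468 V.

V_out ≈ 0.468 V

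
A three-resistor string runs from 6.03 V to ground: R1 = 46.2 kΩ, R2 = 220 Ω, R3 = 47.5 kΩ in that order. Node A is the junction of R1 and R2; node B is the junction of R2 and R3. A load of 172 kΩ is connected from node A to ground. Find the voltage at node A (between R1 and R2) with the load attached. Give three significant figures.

Below node A the series string R2+R3 = 47720 Ω sits in parallel with the 172000 Ω load: 37360 Ω.
V_A = 6.03 × 37360/(46200 + 37360) = 2.70 V.

V ≈ 2.70 V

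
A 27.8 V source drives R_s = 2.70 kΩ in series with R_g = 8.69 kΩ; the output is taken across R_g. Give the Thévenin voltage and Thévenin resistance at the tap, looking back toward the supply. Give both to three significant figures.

V_th = 21.2 V, R_th = 2.06 kΩ

V_th is the open-circuit tap voltage: 27.8 × 8.69/(2.70 + 8.69) = 21.2 V.
With the supply zeroed, R_s and R_g appear in parallel from the tap: R_th = R_s‖R_g = (2.70 × 8.69)/11.39 = 2.06 kΩ.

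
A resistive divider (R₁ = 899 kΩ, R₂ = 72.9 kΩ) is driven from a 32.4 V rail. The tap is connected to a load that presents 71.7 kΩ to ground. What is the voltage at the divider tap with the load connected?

The load sits in parallel with R₂: R₂‖R_L = (72.9 × 71.7) / (72.9 + 71.7) = 36.15 kΩ.
V_out = 32.4 × 36.15 / (899 + 36.15) = 32.4 × 36.15/935.1 = 1.25 V.

V_out ≈ 1.25 V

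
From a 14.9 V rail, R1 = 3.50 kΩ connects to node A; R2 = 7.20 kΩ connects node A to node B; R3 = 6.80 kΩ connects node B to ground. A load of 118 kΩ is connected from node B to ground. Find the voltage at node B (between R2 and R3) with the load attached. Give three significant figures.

V ≈ 5.59 V

At node B, R3 is in parallel with the load: R3‖R_L = 6.429 kΩ.
Below node A the resistance is R2 + (R3‖R_L) = 13.63 kΩ, so V_A = 14.9 × 13.63/17.13 = 11.86 V.
Then V_B = V_A × (R3‖R_L)/(R2 + R3‖R_L) = 11.86 × 6.429/13.63 = 5.59 V.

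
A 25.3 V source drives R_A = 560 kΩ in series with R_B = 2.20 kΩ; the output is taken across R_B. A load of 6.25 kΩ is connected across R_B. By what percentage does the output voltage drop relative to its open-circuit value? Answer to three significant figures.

26.0 %

Unloaded V = 25.3 × 2.20/562.2 = 0.09900 V.
Loaded: R_B‖R_L = 1.627 kΩ, giving V = 25.3 × 1.627/561.6 = 0.07330 V.
Drop = (0.09900 − 0.07330) / 0.09900 = 26.0 %.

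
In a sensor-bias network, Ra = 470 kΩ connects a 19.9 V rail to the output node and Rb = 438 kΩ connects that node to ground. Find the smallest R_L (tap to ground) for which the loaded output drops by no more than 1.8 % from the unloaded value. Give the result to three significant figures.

R_L(min) ≈ 12.4 MΩ

Output resistance R_th = Ra‖Rb = (470 × 438)/908.0 = 226.7 kΩ.
The fractional drop is R_th/(R_th + R_L); requiring this ≤ 0.0180 gives R_L ≥ R_th(1/0.0180 − 1) = 226.7 × 54.56 = 12.4 MΩ.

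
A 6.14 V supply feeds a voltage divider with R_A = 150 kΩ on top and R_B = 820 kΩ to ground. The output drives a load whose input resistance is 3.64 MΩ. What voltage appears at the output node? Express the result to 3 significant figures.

V_out ≈ 5.02 V

The load sits in parallel with R_B: R_B‖R_L = (820 × 3640) / (820 + 3640) = 669.2 kΩ.
V_out = 6.14 × 669.2 / (150 + 669.2) = 6.14 × 669.2/819.2 = 5.02 V.
(Unloaded it would have been 5.19 V.)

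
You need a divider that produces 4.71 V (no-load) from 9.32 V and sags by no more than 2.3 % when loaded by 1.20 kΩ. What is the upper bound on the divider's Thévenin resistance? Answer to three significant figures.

R_th ≤ 28.2 Ω

Loading drop = R_th/(R_th + R_L) ≤ 0.0230, so R_th ≤ R_L · ε/(1−ε) = 1.20 kΩ × 0.0230/0.9770 = 28.2 Ω.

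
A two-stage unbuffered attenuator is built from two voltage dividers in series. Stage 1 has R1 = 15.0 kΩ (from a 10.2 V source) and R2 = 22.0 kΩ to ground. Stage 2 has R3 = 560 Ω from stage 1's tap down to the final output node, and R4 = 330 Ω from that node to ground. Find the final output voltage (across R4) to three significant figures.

V_out ≈ 0.204 V

Stage 2 presents R3+R4 = 890.0 Ω as a load on stage 1's tap.
Stage 1's lower leg becomes R2‖(R3+R4) = 855.4 Ω, so V_mid = 10.2 × 855.4/15860 = 0.5503 V.
Stage 2 is itself unloaded: V_out = V_mid × R4/(R3+R4) = 0.5503 × 330/890.0 = 0.204 V.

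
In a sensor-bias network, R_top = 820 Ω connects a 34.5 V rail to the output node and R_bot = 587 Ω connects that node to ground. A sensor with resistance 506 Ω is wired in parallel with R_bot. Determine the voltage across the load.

The load sits in parallel with R_bot: R_bot‖R_L = (587 × 506) / (587 + 506) = 271.7 Ω.
V_out = 34.5 × 271.7 / (820 + 271.7) = 34.5 × 271.7/1092 = 8.59 V.
(Unloaded it would have been 14.4 V.)

V_out ≈ 8.59 V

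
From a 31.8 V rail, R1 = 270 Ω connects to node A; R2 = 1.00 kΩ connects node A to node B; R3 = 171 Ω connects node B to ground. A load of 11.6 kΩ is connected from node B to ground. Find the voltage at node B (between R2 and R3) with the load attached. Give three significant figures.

V ≈ 3.73 V

At node B, R3 is in parallel with the load: R3‖R_L = 168.5 Ω.
Below node A the resistance is R2 + (R3‖R_L) = 1169 Ω, so V_A = 31.8 × 1169/1439 = 25.83 V.
Then V_B = V_A × (R3‖R_L)/(R2 + R3‖R_L) = 25.83 × 168.5/1169 = 3.73 V.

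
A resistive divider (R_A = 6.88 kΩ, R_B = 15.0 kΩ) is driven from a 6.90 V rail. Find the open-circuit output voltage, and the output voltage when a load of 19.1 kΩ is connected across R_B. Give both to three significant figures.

Unloaded: 4.73 V; loaded: 3.79 V

Open-circuit: V = 6.90 × 15.0/(6.88 + 15.0) = 4.73 V.
With the load, R_B becomes R_B‖R_L = 8.402 kΩ, so V = 6.90 × 8.402/15.28 = 3.79 V.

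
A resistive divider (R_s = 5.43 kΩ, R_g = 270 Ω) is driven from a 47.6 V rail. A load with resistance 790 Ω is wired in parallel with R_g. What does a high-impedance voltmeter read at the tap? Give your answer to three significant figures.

The load sits in parallel with R_g: R_g‖R_L = (270 × 790) / (270 + 790) = 201.2 Ω.
V_out = 47.6 × 201.2 / (5430 + 201.2) = 47.6 × 201.2/5631 = 1.70 V.
(Unloaded it would have been 2.25 V.)

V_out ≈ 1.70 V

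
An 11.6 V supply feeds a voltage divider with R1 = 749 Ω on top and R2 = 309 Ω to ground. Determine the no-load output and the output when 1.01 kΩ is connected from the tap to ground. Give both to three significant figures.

Unloaded: 3.39 V; loaded: 2.78 V

Open-circuit: V = 11.6 × 309/(749 + 309) = 3.39 V.
With the load, R2 becomes R2‖R_L = 236.6 Ω, so V = 11.6 × 236.6/985.6 = 2.78 V.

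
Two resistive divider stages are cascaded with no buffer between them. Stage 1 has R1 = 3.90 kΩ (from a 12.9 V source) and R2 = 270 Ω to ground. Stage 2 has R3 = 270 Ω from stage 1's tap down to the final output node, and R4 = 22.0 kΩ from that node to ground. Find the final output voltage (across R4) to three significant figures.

V_out ≈ 0.816 V

Stage 2 presents R3+R4 = 22270 Ω as a load on stage 1's tap.
Stage 1's lower leg becomes R2‖(R3+R4) = 266.8 Ω, so V_mid = 12.9 × 266.8/4167 = 0.8259 V.
Stage 2 is itself unloaded: V_out = V_mid × R4/(R3+R4) = 0.8259 × 22000/22270 = 0.816 V.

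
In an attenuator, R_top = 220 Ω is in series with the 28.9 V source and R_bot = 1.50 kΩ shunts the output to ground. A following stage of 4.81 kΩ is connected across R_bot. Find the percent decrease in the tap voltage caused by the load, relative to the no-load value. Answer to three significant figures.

3.84 %

The divider's output (Thévenin) resistance is R_top‖R_bot = 191.9 Ω.
Fractional drop under load = R_th/(R_th + R_L) = 191.9 / (191.9 + 4810) = 0.03836.
So the output falls by 3.84 %.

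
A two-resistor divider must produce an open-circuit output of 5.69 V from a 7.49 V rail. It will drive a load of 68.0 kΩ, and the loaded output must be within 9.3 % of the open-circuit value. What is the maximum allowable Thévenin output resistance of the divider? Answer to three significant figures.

R_th ≤ 6.97 kΩ

Loading drop = R_th/(R_th + R_L) ≤ 0.0930, so R_th ≤ R_L · ε/(1−ε) = 68.0 kΩ × 0.0930/0.9070 = 6.97 kΩ.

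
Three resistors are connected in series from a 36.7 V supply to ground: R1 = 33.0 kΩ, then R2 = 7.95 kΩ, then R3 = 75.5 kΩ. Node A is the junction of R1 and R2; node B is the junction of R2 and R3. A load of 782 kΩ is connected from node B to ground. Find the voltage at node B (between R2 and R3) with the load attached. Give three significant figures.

At node B, R3 is in parallel with the load: R3‖R_L = 68.85 kΩ.
Below node A the resistance is R2 + (R3‖R_L) = 76.80 kΩ, so V_A = 36.7 × 76.80/109.8 = 25.67 V.
Then V_B = V_A × (R3‖R_L)/(R2 + R3‖R_L) = 25.67 × 68.85/76.80 = 23.0 V.

V ≈ 23.0 V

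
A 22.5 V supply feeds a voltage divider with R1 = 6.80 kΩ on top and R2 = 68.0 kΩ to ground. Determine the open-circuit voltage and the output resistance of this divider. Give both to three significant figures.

V_th is the open-circuit tap voltage: 22.5 × 68.0/(6.80 + 68.0) = 20.5 V.
With the supply zeroed, R1 and R2 appear in parallel from the tap: R_th = R1‖R2 = (6.80 × 68.0)/74.80 = 6.18 kΩ.

V_th = 20.5 V, R_th = 6.18 kΩ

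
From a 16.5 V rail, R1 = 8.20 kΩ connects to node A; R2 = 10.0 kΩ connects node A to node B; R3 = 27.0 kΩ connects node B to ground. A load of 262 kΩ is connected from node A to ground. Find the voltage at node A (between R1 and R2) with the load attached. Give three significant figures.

Below node A the series string R2+R3 = 37.00 kΩ sits in parallel with the 262 kΩ load: 32.42 kΩ.
V_A = 16.5 × 32.42/(8.20 + 32.42) = 13.2 V.

V ≈ 13.2 V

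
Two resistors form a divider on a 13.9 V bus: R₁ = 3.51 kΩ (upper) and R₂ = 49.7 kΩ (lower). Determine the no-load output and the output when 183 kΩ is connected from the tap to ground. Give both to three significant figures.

Open-circuit: V = 13.9 × 49.7/(3.51 + 49.7) = 13.0 V.
With the load, R₂ becomes R₂‖R_L = 39.09 kΩ, so V = 13.9 × 39.09/42.60 = 12.8 V.

Unloaded: 13.0 V; loaded: 12.8 V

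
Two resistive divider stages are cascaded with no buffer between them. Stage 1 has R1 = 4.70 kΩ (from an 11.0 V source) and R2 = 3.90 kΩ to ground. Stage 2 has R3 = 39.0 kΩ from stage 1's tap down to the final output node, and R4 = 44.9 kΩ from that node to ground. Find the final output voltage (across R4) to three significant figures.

Stage 2 presents R3+R4 = 83.90 kΩ as a load on stage 1's tap.
Stage 1's lower leg becomes R2‖(R3+R4) = 3.727 kΩ, so V_mid = 11.0 × 3.727/8.427 = 4.865 V.
Stage 2 is itself unloaded: V_out = V_mid × R4/(R3+R4) = 4.865 × 44.9/83.90 = 2.60 V.

V_out ≈ 2.60 V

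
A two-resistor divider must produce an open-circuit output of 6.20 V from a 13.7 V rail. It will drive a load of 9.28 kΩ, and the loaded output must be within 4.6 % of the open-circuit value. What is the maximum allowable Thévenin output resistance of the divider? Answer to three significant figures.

R_th ≤ 447 Ω

Loading drop = R_th/(R_th + R_L) ≤ 0.0460, so R_th ≤ R_L · ε/(1−ε) = 9.28 kΩ × 0.0460/0.9540 = 447 Ω.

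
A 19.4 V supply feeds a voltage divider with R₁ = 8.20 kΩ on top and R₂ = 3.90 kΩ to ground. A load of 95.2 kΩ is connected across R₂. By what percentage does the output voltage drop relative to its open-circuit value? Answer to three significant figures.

The divider's output (Thévenin) resistance is R₁‖R₂ = 2.643 kΩ.
Fractional drop under load = R_th/(R_th + R_L) = 2.643 / (2.643 + 95.2) = 0.02701.
So the output falls by 2.70 %.

2.70 %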